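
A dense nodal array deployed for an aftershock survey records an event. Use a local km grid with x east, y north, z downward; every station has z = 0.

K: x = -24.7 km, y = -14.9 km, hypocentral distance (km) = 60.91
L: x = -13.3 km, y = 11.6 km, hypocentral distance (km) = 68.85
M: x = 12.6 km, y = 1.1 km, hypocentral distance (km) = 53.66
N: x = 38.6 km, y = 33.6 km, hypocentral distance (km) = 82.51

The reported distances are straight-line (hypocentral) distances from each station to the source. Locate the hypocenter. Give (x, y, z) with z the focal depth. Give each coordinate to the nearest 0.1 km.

x ≈ 18.0 km, y ≈ -37.0 km, depth ≈ 37.4 km

Each station gives a sphere (x−x_i)² + (y−y_i)² + z² = d_i² (stations at z=0).
Subtracting the K sphere from L and M: z² cancels, leaving linear equations in x and y:
22.8 x + 53.0 y = -1550.94
74.6 x + 32.0 y = 158.50
Solving: x ≈ 17.999, y ≈ -37.006 km (keep extra digits for the depth step; rounded: 18.0, -37.0).
Then from the K sphere: z² = 60.91² − (x + 24.7)² − (y + 14.9)² with x = 17.999, y = -37.006, so z ≈ 37.392 ≈ 37.4 km.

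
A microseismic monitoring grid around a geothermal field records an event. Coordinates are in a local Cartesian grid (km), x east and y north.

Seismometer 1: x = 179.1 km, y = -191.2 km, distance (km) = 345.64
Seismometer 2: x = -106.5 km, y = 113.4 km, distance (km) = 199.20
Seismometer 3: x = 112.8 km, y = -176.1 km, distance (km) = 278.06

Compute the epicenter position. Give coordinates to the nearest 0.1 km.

(-148.6, -81.3)

Circle about each station: (x − 179.1)² + (y + 191.2)² = 345.64²; (x + 106.5)² + (y − 113.4)² = 199.20²; (x − 112.8)² + (y + 176.1)² = 278.06².
Subtracting pairs of circle equations eliminates x²+y² and gives linear equations (the radical axes):
-571.2 x + 609.2 y = 35353.93
-132.6 x + 30.2 y = 17250.45
Solving the 2×2 system: x ≈ -148.6, y ≈ -81.3 km.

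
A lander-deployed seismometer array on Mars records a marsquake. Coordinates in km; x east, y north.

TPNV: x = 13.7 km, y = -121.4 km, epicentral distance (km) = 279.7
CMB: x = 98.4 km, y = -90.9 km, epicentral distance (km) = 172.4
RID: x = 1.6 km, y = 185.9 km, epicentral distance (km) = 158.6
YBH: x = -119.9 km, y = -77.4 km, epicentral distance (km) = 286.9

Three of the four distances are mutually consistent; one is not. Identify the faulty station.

Solve using three stations at a time. Using CMB, RID, YBH (subtract circle equations pairwise → linear system) gives (x, y) ≈ (119.9, 80.2).
Distances from that point to each station vs reported:
  TPNV: calculated 227.8 vs reported 279.7 → residual 51.9 km
  CMB: calculated 172.4 vs reported 172.4 → residual 0.0 km
  RID: calculated 158.6 vs reported 158.6 → residual 0.0 km
  YBH: calculated 286.9 vs reported 286.9 → residual 0.0 km
CMB, RID, YBH are mutually consistent (residuals ≈ 0); TPNV is off by 51.9 km.

TPNV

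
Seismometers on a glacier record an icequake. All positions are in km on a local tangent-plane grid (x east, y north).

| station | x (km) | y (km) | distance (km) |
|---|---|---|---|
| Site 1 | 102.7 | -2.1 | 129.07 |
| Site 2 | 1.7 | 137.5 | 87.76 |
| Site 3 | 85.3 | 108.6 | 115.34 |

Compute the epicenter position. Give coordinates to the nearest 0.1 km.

x ≈ -14.8 km, y ≈ 51.3 km

Circle about each station: (x − 102.7)² + (y + 2.1)² = 129.07²; (x − 1.7)² + (y − 137.5)² = 87.76²; (x − 85.3)² + (y − 108.6)² = 115.34².
Subtracting pairs of circle equations eliminates x²+y² and gives linear equations (the radical axes):
-202.0 x + 279.2 y = 17314.69
-34.8 x + 221.4 y = 11874.10
Solving the 2×2 system: x ≈ -14.8, y ≈ 51.3 km.
Check against Site 1 (with the unrounded x, y): √((x − 102.7)²+(y + 2.1)²) = 129.07 ≈ 129.07 km. ✓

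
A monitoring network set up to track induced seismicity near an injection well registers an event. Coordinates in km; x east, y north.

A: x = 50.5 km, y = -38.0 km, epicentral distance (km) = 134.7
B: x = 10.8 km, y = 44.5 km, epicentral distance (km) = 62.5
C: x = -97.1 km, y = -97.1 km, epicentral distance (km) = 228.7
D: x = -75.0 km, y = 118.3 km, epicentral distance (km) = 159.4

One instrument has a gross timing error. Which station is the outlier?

A

Solve using three stations at a time. Using B, C, D (subtract circle equations pairwise → linear system) gives (x, y) ≈ (72.1, 56.8).
Distances from that point to each station vs reported:
  A: calculated 97.2 vs reported 134.7 → residual 37.5 km
  B: calculated 62.5 vs reported 62.5 → residual 0.0 km
  C: calculated 228.7 vs reported 228.7 → residual 0.0 km
  D: calculated 159.4 vs reported 159.4 → residual 0.0 km
B, C, D are mutually consistent (residuals ≈ 0); A is off by 37.5 km.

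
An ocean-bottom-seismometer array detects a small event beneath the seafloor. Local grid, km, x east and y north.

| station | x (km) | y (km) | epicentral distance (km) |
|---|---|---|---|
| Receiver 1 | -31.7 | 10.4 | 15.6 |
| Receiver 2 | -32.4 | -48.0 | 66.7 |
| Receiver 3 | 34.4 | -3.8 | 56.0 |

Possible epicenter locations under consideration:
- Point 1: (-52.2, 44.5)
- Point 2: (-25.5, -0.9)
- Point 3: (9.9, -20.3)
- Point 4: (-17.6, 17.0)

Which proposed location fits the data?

Point 4

For each candidate, compare |candidate − station| to the reported distance:
Point 1: residuals Receiver 1 24.2, Receiver 2 27.9, Receiver 3 43.2 → max 43.2 km
Point 2: residuals Receiver 1 2.7, Receiver 2 19.1, Receiver 3 4.0 → max 19.1 km
Point 3: residuals Receiver 1 36.1, Receiver 2 16.1, Receiver 3 26.5 → max 36.1 km
Point 4: residuals Receiver 1 0.0, Receiver 2 0.0, Receiver 3 0.0 → max 0.0 km
Only Point 4 has all residuals ≈ 0.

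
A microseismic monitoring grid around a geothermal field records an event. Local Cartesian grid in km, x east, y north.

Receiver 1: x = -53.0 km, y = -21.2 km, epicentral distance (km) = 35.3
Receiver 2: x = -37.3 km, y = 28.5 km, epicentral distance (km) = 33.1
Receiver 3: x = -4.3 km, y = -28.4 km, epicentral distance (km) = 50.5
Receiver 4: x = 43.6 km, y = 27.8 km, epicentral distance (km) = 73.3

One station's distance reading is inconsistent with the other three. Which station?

Receiver 3

Solve using three stations at a time. Using Receiver 1, Receiver 2, Receiver 4 (subtract circle equations pairwise → linear system) gives (x, y) ≈ (-23.5, -1.7).
Distances from that point to each station vs reported:
  Receiver 1: calculated 35.3 vs reported 35.3 → residual 0.0 km
  Receiver 2: calculated 33.2 vs reported 33.1 → residual 0.1 km
  Receiver 3: calculated 32.9 vs reported 50.5 → residual 17.6 km
  Receiver 4: calculated 73.3 vs reported 73.3 → residual 0.0 km
Receiver 1, Receiver 2, Receiver 4 are mutually consistent (residuals ≈ 0); Receiver 3 is off by 17.6 km.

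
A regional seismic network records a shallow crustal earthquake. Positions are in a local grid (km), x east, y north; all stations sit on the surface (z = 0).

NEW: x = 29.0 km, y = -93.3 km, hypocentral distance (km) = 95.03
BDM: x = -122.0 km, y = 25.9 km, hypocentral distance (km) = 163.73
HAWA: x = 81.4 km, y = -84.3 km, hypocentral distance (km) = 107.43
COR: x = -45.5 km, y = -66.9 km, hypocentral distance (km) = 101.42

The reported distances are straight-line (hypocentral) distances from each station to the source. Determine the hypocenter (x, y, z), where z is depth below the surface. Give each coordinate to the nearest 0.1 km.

(20.1, -23.9, 64.3)

Each station gives a sphere (x−x_i)² + (y−y_i)² + z² = d_i² (stations at z=0).
Subtracting the NEW sphere from BDM and HAWA: z² cancels, leaving linear equations in x and y:
-302.0 x + 238.4 y = -11767.89
104.8 x + 18.0 y = 1676.06
Solving: x ≈ 20.098, y ≈ -23.902 km (keep extra digits for the depth step; rounded: 20.1, -23.9).
Then from the NEW sphere: z² = 95.03² − (x − 29.0)² − (y + 93.3)² with x = 20.098, y = -23.902, so z ≈ 64.307 ≈ 64.3 km.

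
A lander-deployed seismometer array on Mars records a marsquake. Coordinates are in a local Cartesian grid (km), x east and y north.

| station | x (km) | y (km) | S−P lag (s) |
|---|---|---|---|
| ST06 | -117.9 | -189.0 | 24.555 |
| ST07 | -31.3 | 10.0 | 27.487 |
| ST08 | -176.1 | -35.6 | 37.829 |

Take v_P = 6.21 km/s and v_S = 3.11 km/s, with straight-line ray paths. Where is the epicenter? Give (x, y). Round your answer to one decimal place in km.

30.0 km east, -149.9 km north

Distance from S−P lag: d = Δt · v_P v_S / (v_P − v_S) = Δt · (6.21·3.11)/(6.21−3.11) ≈ 6.2300·Δt.
So d_ST06 = 152.98, d_ST07 = 171.24, d_ST08 = 235.68 km.
Circle about each station: (x + 117.9)² + (y + 189.0)² = 152.98²; (x + 31.3)² + (y − 10.0)² = 171.24²; (x + 176.1)² + (y + 35.6)² = 235.68².
Subtracting the ST06 equation from the ST07 and ST08 equations removes the quadratic terms:
173.2 x + 398.0 y = -54461.98
-116.4 x + 306.8 y = -49485.02
Solving the 2×2 system: x ≈ 30.0, y ≈ -149.9 km.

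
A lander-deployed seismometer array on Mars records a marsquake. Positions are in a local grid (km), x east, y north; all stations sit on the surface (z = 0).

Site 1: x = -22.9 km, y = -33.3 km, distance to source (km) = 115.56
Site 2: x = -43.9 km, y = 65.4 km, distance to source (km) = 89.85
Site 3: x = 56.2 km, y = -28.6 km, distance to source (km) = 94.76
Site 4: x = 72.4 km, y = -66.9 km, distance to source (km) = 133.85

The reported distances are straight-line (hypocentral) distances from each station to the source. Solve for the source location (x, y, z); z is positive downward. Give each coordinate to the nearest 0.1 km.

(39.0, 58.2, 33.9)

Each station gives a sphere (x−x_i)² + (y−y_i)² + z² = d_i² (stations at z=0).
Subtracting the Site 1 sphere from Site 2 and Site 3: z² cancels, leaving linear equations in x and y:
-42.0 x + 197.4 y = 9852.16
158.2 x + 9.4 y = 6717.76
Solving: x ≈ 39.005, y ≈ 58.209 km (keep extra digits for the depth step; rounded: 39.0, 58.2).
Then from the Site 1 sphere: z² = 115.56² − (x + 22.9)² − (y + 33.3)² with x = 39.005, y = 58.209, so z ≈ 33.882 ≈ 33.9 km.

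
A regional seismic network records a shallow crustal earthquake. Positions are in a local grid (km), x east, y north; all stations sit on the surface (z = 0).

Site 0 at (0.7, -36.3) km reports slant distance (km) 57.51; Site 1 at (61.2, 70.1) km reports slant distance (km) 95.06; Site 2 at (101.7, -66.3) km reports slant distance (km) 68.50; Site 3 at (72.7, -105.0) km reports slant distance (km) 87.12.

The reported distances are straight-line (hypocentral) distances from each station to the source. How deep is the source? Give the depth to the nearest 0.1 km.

Each station gives a sphere (x−x_i)² + (y−y_i)² + z² = d_i² (stations at z=0).
Subtracting the Site 0 sphere from Site 1 and Site 2: z² cancels, leaving linear equations in x and y:
121.0 x + 212.8 y = 1612.27
202.0 x − 60.0 y = 12035.55
Solving: x ≈ 52.898, y ≈ -22.502 km (keep extra digits for the depth step; rounded: 52.9, -22.5).
Then from the Site 0 sphere: z² = 57.51² − (x − 0.7)² − (y + 36.3)² with x = 52.898, y = -22.502, so z ≈ 19.809 ≈ 19.8 km.

19.8 km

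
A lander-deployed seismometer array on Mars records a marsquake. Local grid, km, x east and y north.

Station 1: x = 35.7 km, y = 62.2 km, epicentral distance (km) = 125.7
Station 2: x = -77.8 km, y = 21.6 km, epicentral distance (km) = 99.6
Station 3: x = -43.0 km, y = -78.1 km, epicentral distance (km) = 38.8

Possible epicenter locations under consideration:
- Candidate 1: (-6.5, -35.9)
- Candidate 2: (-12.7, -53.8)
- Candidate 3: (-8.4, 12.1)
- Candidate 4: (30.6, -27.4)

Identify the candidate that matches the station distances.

For each candidate, compare |candidate − station| to the reported distance:
Candidate 1: residuals Station 1 18.9, Station 2 8.0, Station 3 17.0 → max 18.9 km
Candidate 2: residuals Station 1 0.0, Station 2 0.0, Station 3 0.0 → max 0.0 km
Candidate 3: residuals Station 1 59.0, Station 2 29.6, Station 3 57.8 → max 59.0 km
Candidate 4: residuals Station 1 36.0, Station 2 19.4, Station 3 50.6 → max 50.6 km
Only Candidate 2 has all residuals ≈ 0.

Candidate 2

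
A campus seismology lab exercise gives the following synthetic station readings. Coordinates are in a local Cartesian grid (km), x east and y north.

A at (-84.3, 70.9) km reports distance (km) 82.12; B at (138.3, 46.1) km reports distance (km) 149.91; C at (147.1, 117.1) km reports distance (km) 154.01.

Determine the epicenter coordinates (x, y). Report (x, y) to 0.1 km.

Circle about each station: (x + 84.3)² + (y − 70.9)² = 82.12²; (x − 138.3)² + (y − 46.1)² = 149.91²; (x − 147.1)² + (y − 117.1)² = 154.01².
Subtracting pairs of circle equations eliminates x²+y² and gives linear equations (the radical axes):
445.2 x − 49.6 y = -6610.51
462.8 x + 92.4 y = 6242.13
Solving the 2×2 system: x ≈ -4.7, y ≈ 91.1 km.

-4.7 km east, 91.1 km north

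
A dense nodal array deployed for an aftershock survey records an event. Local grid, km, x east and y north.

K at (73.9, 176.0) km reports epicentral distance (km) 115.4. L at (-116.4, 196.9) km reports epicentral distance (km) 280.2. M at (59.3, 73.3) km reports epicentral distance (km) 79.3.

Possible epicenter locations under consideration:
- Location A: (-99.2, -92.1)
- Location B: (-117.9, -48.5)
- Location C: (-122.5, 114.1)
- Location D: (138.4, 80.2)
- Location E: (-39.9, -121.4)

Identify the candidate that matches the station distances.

Location D

For each candidate, compare |candidate − station| to the reported distance:
Location A: residuals K 203.7, L 9.3, M 149.8 → max 203.7 km
Location B: residuals K 179.9, L 34.8, M 135.7 → max 179.9 km
Location C: residuals K 90.5, L 197.2, M 107.0 → max 197.2 km
Location D: residuals K 0.1, L 0.1, M 0.1 → max 0.1 km
Location E: residuals K 203.0, L 47.2, M 139.2 → max 203.0 km
Only Location D has all residuals ≈ 0.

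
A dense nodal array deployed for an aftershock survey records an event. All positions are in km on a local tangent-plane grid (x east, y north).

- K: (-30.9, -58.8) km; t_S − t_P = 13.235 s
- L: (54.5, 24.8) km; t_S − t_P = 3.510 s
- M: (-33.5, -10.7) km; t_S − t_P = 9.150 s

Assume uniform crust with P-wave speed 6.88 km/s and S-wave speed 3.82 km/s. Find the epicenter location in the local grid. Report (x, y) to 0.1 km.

27.7 km east, 38.6 km north

Distance from S−P lag: d = Δt · v_P v_S / (v_P − v_S) = Δt · (6.88·3.82)/(6.88−3.82) ≈ 8.5888·Δt.
So d_K = 113.67, d_L = 30.15, d_M = 78.59 km.
Circle about each station: (x + 30.9)² + (y + 58.8)² = 113.67²; (x − 54.5)² + (y − 24.8)² = 30.15²; (x + 33.5)² + (y + 10.7)² = 78.59².
Subtracting the K equation from the L and M equations removes the quadratic terms:
170.8 x + 167.2 y = 11184.89
-5.2 x + 96.2 y = 3568.97
Solving the 2×2 system: x ≈ 27.7, y ≈ 38.6 km.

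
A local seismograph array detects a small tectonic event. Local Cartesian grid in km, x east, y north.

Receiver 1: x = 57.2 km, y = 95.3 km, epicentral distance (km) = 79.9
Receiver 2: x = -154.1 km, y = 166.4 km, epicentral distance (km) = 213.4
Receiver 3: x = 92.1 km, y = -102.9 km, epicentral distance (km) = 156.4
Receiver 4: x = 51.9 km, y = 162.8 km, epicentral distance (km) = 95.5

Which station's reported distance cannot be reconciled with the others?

Solve using three stations at a time. Using Receiver 1, Receiver 2, Receiver 3 (subtract circle equations pairwise → linear system) gives (x, y) ≈ (10.4, 30.5).
Distances from that point to each station vs reported:
  Receiver 1: calculated 79.9 vs reported 79.9 → residual 0.0 km
  Receiver 2: calculated 213.4 vs reported 213.4 → residual 0.0 km
  Receiver 3: calculated 156.4 vs reported 156.4 → residual 0.0 km
  Receiver 4: calculated 138.6 vs reported 95.5 → residual 43.1 km
Receiver 1, Receiver 2, Receiver 3 are mutually consistent (residuals ≈ 0); Receiver 4 is off by 43.1 km.

Receiver 4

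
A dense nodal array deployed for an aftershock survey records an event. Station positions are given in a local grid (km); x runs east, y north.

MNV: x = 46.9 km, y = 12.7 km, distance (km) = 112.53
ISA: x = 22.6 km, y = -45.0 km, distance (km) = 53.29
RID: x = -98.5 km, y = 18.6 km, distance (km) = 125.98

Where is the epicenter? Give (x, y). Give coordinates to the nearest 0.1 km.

(-18.6, -78.8)

Circle about each station: (x − 46.9)² + (y − 12.7)² = 112.53²; (x − 22.6)² + (y + 45.0)² = 53.29²; (x + 98.5)² + (y − 18.6)² = 125.98².
Subtracting the MNV equation from the ISA and RID equations removes the quadratic terms:
-48.6 x − 115.4 y = 9998.04
-290.8 x + 11.8 y = 4479.35
Solving the 2×2 system: x ≈ -18.6, y ≈ -78.8 km.
Check against MNV (with the unrounded x, y): √((x − 46.9)²+(y − 12.7)²) = 112.53 ≈ 112.53 km. ✓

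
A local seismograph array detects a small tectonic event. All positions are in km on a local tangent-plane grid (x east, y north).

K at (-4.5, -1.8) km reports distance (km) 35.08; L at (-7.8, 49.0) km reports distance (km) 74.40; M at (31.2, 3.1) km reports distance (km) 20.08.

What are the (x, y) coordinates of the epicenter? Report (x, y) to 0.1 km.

Circle about each station: (x + 4.5)² + (y + 1.8)² = 35.08²; (x + 7.8)² + (y − 49.0)² = 74.40²; (x − 31.2)² + (y − 3.1)² = 20.08².
Subtracting the K equation from the L and M equations removes the quadratic terms:
-6.6 x + 101.6 y = -1866.40
71.4 x + 9.8 y = 1786.96
Solving the 2×2 system: x ≈ 27.3, y ≈ -16.6 km.
Check against K (with the unrounded x, y): √((x + 4.5)²+(y + 1.8)²) = 35.08 ≈ 35.08 km. ✓

(27.3, -16.6)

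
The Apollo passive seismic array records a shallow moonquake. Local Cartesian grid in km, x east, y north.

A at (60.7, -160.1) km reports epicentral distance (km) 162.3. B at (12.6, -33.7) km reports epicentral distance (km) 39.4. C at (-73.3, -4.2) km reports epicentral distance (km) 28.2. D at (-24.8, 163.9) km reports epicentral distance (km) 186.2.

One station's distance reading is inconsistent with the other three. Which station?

Solve using three stations at a time. Using A, B, D (subtract circle equations pairwise → linear system) gives (x, y) ≈ (-24.9, -22.3).
Distances from that point to each station vs reported:
  A: calculated 162.2 vs reported 162.3 → residual 0.1 km
  B: calculated 39.2 vs reported 39.4 → residual 0.2 km
  C: calculated 51.7 vs reported 28.2 → residual 23.5 km
  D: calculated 186.2 vs reported 186.2 → residual 0.0 km
A, B, D are mutually consistent (residuals ≈ 0); C is off by 23.5 km.

C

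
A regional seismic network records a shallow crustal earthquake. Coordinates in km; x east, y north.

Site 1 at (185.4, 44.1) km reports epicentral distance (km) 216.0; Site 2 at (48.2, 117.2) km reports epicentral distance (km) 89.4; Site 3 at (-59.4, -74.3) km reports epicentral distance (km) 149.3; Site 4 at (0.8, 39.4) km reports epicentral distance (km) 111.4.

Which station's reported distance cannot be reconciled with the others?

Solve using three stations at a time. Using Site 1, Site 2, Site 3 (subtract circle equations pairwise → linear system) gives (x, y) ≈ (-28.8, 71.8).
Distances from that point to each station vs reported:
  Site 1: calculated 216.0 vs reported 216.0 → residual 0.0 km
  Site 2: calculated 89.4 vs reported 89.4 → residual 0.0 km
  Site 3: calculated 149.3 vs reported 149.3 → residual 0.0 km
  Site 4: calculated 43.9 vs reported 111.4 → residual 67.5 km
Site 1, Site 2, Site 3 are mutually consistent (residuals ≈ 0); Site 4 is off by 67.5 km.

Site 4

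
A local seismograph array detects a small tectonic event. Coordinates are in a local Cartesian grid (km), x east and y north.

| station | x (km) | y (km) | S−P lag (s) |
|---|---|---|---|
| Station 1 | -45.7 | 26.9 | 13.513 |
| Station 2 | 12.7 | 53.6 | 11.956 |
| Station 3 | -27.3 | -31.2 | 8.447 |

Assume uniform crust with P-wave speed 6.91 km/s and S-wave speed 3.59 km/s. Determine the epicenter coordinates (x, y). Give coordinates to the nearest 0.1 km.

x ≈ 35.8 km, y ≈ -32.7 km

Distance from S−P lag: d = Δt · v_P v_S / (v_P − v_S) = Δt · (6.91·3.59)/(6.91−3.59) ≈ 7.4720·Δt.
So d_Station 1 = 100.97, d_Station 2 = 89.33, d_Station 3 = 63.12 km.
Circle about each station: (x + 45.7)² + (y − 26.9)² = 100.97²; (x − 12.7)² + (y − 53.6)² = 89.33²; (x + 27.3)² + (y + 31.2)² = 63.12².
Subtracting the Station 1 equation from the Station 2 and Station 3 equations removes the quadratic terms:
116.8 x + 53.4 y = 2437.24
36.8 x − 116.2 y = 5117.44
Solving the 2×2 system: x ≈ 35.8, y ≈ -32.7 km.
Check against Station 1 (with the unrounded x, y): √((x + 45.7)²+(y − 26.9)²) = 100.98 ≈ 100.97 km. ✓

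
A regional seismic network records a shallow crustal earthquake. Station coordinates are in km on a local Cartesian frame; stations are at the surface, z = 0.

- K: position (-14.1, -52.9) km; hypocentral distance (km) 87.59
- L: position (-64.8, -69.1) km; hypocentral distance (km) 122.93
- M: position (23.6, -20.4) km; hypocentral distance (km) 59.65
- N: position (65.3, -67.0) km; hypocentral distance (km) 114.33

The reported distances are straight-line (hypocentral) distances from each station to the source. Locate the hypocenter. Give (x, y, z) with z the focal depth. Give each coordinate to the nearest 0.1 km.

(6.6, 24.5, 35.4)

Each station gives a sphere (x−x_i)² + (y−y_i)² + z² = d_i² (stations at z=0).
Subtracting the K sphere from L and M: z² cancels, leaving linear equations in x and y:
-101.4 x − 32.4 y = -1463.15
75.4 x + 65.0 y = 2089.79
Solving: x ≈ 6.604, y ≈ 24.489 km (keep extra digits for the depth step; rounded: 6.6, 24.5).
Then from the K sphere: z² = 87.59² − (x + 14.1)² − (y + 52.9)² with x = 6.604, y = 24.489, so z ≈ 35.416 ≈ 35.4 km.
Check against N (with the unrounded solution): distance 114.32 ≈ 114.33 km. ✓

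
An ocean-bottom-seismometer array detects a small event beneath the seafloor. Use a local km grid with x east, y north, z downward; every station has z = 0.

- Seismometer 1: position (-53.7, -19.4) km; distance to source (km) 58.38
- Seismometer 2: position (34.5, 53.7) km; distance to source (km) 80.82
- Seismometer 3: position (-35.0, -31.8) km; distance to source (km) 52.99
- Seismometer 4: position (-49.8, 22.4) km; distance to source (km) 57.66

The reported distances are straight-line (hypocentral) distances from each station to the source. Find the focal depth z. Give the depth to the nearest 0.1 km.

depth ≈ 36.7 km

Each station gives a sphere (x−x_i)² + (y−y_i)² + z² = d_i² (stations at z=0).
Subtracting the Seismometer 1 sphere from Seismometer 2 and Seismometer 3: z² cancels, leaving linear equations in x and y:
176.4 x + 146.2 y = -2309.76
37.4 x − 24.8 y = -423.53
Solving: x ≈ -12.111, y ≈ -1.186 km (keep extra digits for the depth step; rounded: -12.1, -1.2).
Then from the Seismometer 1 sphere: z² = 58.38² − (x + 53.7)² − (y + 19.4)² with x = -12.111, y = -1.186, so z ≈ 36.699 ≈ 36.7 km.
Check against Seismometer 4 (with the unrounded solution): distance 57.65 ≈ 57.66 km. ✓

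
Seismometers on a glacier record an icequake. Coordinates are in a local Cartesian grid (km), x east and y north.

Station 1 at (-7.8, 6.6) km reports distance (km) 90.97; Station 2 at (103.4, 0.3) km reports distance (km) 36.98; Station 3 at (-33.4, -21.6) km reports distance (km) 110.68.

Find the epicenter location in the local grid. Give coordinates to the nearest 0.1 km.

(77.2, -25.8)

Circle about each station: (x + 7.8)² + (y − 6.6)² = 90.97²; (x − 103.4)² + (y − 0.3)² = 36.98²; (x + 33.4)² + (y + 21.6)² = 110.68².
Subtracting pairs of circle equations eliminates x²+y² and gives linear equations (the radical axes):
222.4 x − 12.6 y = 17495.27
-51.2 x − 56.4 y = -2496.80
Solving the 2×2 system: x ≈ 77.2, y ≈ -25.8 km.
Check against Station 1 (with the unrounded x, y): √((x + 7.8)²+(y − 6.6)²) = 90.97 ≈ 90.97 km. ✓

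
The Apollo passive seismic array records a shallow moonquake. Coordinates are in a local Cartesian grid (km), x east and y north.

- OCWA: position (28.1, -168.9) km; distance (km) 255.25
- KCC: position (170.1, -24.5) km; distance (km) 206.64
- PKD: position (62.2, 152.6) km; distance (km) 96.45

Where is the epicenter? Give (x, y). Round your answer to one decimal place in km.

Circle about each station: (x − 28.1)² + (y + 168.9)² = 255.25²; (x − 170.1)² + (y + 24.5)² = 206.64²; (x − 62.2)² + (y − 152.6)² = 96.45².
Subtracting pairs of circle equations eliminates x²+y² and gives linear equations (the radical axes):
284.0 x + 288.8 y = 22669.91
68.2 x + 643.0 y = 53688.74
Solving the 2×2 system: x ≈ -5.7, y ≈ 84.1 km.

(-5.7, 84.1)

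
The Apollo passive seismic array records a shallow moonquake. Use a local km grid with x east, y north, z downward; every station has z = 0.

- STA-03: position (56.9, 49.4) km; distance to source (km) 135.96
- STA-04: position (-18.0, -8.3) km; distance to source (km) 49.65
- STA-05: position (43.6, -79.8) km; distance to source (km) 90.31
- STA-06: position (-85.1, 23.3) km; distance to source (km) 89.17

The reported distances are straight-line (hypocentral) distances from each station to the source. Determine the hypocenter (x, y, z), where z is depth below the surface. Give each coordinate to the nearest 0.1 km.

(-36.0, -46.3, 26.4)

Each station gives a sphere (x−x_i)² + (y−y_i)² + z² = d_i² (stations at z=0).
Subtracting the STA-03 sphere from STA-04 and STA-05: z² cancels, leaving linear equations in x and y:
-149.8 x − 115.4 y = 10734.92
-26.6 x − 258.4 y = 12920.26
Solving: x ≈ -35.998, y ≈ -46.295 km (keep extra digits for the depth step; rounded: -36.0, -46.3).
Then from the STA-03 sphere: z² = 135.96² − (x − 56.9)² − (y − 49.4)² with x = -35.998, y = -46.295, so z ≈ 26.411 ≈ 26.4 km.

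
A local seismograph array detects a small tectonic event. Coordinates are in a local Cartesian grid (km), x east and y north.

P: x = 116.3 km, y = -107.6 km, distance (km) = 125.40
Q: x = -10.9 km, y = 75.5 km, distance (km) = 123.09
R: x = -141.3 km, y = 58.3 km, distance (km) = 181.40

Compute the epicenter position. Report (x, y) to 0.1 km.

6.9 km east, -46.3 km north

Circle about each station: (x − 116.3)² + (y + 107.6)² = 125.40²; (x + 10.9)² + (y − 75.5)² = 123.09²; (x + 141.3)² + (y − 58.3)² = 181.40².
Subtracting the P equation from the Q and R equations removes the quadratic terms:
-254.4 x + 366.2 y = -18710.38
-515.2 x + 331.8 y = -18919.67
Solving the 2×2 system: x ≈ 6.9, y ≈ -46.3 km.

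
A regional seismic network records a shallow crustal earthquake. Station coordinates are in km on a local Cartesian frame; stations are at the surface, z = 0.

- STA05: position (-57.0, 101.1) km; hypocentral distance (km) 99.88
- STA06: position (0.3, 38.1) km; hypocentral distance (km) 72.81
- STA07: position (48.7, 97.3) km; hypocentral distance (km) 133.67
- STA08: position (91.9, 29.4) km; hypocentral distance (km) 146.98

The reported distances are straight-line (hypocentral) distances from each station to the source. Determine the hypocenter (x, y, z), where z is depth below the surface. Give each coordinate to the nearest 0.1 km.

x ≈ -44.4 km, y ≈ 17.9 km, depth ≈ 53.8 km

Each station gives a sphere (x−x_i)² + (y−y_i)² + z² = d_i² (stations at z=0).
Subtracting the STA05 sphere from STA06 and STA07: z² cancels, leaving linear equations in x and y:
114.6 x − 126.0 y = -7343.79
211.4 x − 7.6 y = -9522.88
Solving: x ≈ -44.403, y ≈ 17.898 km (keep extra digits for the depth step; rounded: -44.4, 17.9).
Then from the STA05 sphere: z² = 99.88² − (x + 57.0)² − (y − 101.1)² with x = -44.403, y = 17.898, so z ≈ 53.803 ≈ 53.8 km.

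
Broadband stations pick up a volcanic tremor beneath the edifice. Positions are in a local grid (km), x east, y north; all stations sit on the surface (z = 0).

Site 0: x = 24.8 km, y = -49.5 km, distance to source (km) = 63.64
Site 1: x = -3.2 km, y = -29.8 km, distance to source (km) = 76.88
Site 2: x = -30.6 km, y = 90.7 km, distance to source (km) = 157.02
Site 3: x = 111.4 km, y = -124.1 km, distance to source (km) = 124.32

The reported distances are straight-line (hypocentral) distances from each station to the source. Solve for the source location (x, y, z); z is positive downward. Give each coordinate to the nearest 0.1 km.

Each station gives a sphere (x−x_i)² + (y−y_i)² + z² = d_i² (stations at z=0).
Subtracting the Site 0 sphere from Site 1 and Site 2: z² cancels, leaving linear equations in x and y:
-56.0 x + 39.4 y = -4027.49
-110.8 x + 280.4 y = -14507.67
Solving: x ≈ 49.194, y ≈ -32.300 km (keep extra digits for the depth step; rounded: 49.2, -32.3).
Then from the Site 0 sphere: z² = 63.64² − (x − 24.8)² − (y + 49.5)² with x = 49.194, y = -32.300, so z ≈ 56.206 ≈ 56.2 km.
Check against Site 3 (with the unrounded solution): distance 124.32 ≈ 124.32 km. ✓

x ≈ 49.2 km, y ≈ -32.3 km, depth ≈ 56.2 km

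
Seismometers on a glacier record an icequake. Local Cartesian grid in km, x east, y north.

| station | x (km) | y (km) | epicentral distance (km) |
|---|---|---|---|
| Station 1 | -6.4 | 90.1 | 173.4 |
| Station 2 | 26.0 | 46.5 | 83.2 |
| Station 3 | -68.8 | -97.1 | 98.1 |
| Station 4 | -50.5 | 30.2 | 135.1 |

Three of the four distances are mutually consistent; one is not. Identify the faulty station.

Station 2

Solve using three stations at a time. Using Station 1, Station 3, Station 4 (subtract circle equations pairwise → linear system) gives (x, y) ≈ (27.8, -79.9).
Distances from that point to each station vs reported:
  Station 1: calculated 173.4 vs reported 173.4 → residual 0.0 km
  Station 2: calculated 126.4 vs reported 83.2 → residual 43.2 km
  Station 3: calculated 98.2 vs reported 98.1 → residual 0.1 km
  Station 4: calculated 135.1 vs reported 135.1 → residual 0.0 km
Station 1, Station 3, Station 4 are mutually consistent (residuals ≈ 0); Station 2 is off by 43.2 km.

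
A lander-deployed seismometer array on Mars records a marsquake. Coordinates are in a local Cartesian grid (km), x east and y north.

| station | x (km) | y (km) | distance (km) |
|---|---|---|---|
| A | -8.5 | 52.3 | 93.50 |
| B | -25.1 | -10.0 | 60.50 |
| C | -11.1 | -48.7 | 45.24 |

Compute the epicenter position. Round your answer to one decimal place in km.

(31.1, -32.4)

Circle about each station: (x + 8.5)² + (y − 52.3)² = 93.50²; (x + 25.1)² + (y + 10.0)² = 60.50²; (x + 11.1)² + (y + 48.7)² = 45.24².
Subtracting pairs of circle equations eliminates x²+y² and gives linear equations (the radical axes):
-33.2 x − 124.6 y = 3004.47
-5.2 x − 202.0 y = 6382.95
Solving the 2×2 system: x ≈ 31.1, y ≈ -32.4 km.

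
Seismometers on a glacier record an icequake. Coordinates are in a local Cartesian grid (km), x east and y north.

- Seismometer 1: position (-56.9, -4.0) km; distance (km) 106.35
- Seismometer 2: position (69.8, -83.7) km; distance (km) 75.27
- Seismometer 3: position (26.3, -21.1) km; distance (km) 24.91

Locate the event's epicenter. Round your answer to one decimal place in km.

x ≈ 49.2 km, y ≈ -11.3 km

Circle about each station: (x + 56.9)² + (y + 4.0)² = 106.35²; (x − 69.8)² + (y + 83.7)² = 75.27²; (x − 26.3)² + (y + 21.1)² = 24.91².
Subtracting the Seismometer 1 equation from the Seismometer 2 and Seismometer 3 equations removes the quadratic terms:
253.4 x − 159.4 y = 14268.87
166.4 x − 34.2 y = 8573.10
Solving the 2×2 system: x ≈ 49.2, y ≈ -11.3 km.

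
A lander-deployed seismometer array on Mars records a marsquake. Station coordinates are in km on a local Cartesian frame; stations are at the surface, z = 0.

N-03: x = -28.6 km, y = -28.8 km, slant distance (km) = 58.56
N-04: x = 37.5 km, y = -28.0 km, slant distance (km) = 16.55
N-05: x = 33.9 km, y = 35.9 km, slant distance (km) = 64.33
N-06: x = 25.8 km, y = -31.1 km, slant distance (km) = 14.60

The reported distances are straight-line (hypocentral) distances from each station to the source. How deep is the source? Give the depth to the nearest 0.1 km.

Each station gives a sphere (x−x_i)² + (y−y_i)² + z² = d_i² (stations at z=0).
Subtracting the N-03 sphere from N-04 and N-05: z² cancels, leaving linear equations in x and y:
132.2 x + 1.6 y = 3698.22
125.0 x + 129.4 y = 81.54
Solving: x ≈ 28.298, y ≈ -26.705 km (keep extra digits for the depth step; rounded: 28.3, -26.7).
Then from the N-03 sphere: z² = 58.56² − (x + 28.6)² − (y + 28.8)² with x = 28.298, y = -26.705, so z ≈ 13.693 ≈ 13.7 km.

z ≈ 13.7 km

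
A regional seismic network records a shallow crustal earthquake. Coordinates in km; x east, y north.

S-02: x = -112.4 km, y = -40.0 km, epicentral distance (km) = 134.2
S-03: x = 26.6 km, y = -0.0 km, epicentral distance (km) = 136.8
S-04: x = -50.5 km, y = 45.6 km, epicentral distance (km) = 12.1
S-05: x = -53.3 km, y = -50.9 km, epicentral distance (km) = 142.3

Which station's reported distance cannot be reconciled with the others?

Solve using three stations at a time. Using S-02, S-03, S-05 (subtract circle equations pairwise → linear system) gives (x, y) ≈ (-76.9, 89.4).
Distances from that point to each station vs reported:
  S-02: calculated 134.2 vs reported 134.2 → residual 0.0 km
  S-03: calculated 136.8 vs reported 136.8 → residual 0.0 km
  S-04: calculated 51.2 vs reported 12.1 → residual 39.1 km
  S-05: calculated 142.3 vs reported 142.3 → residual 0.0 km
S-02, S-03, S-05 are mutually consistent (residuals ≈ 0); S-04 is off by 39.1 km.

S-04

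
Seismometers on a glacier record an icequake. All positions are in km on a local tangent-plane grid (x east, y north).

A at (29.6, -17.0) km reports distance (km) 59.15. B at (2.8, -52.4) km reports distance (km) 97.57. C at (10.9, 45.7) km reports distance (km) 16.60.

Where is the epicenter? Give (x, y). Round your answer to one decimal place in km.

Circle about each station: (x − 29.6)² + (y + 17.0)² = 59.15²; (x − 2.8)² + (y + 52.4)² = 97.57²; (x − 10.9)² + (y − 45.7)² = 16.60².
Subtracting the A equation from the B and C equations removes the quadratic terms:
-53.6 x − 70.8 y = -4432.74
-37.4 x + 125.4 y = 4265.30
Solving the 2×2 system: x ≈ 27.1, y ≈ 42.1 km.
Check against A (with the unrounded x, y): √((x − 29.6)²+(y + 17.0)²) = 59.15 ≈ 59.15 km. ✓

x ≈ 27.1 km, y ≈ 42.1 km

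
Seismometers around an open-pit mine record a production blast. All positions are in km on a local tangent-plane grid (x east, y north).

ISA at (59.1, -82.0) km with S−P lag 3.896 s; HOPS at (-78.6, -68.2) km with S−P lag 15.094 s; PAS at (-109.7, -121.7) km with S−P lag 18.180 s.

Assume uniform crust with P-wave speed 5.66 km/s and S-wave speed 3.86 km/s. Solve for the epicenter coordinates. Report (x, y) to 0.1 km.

104.6 km east, -69.1 km north

Distance from S−P lag: d = Δt · v_P v_S / (v_P − v_S) = Δt · (5.66·3.86)/(5.66−3.86) ≈ 12.1376·Δt.
So d_ISA = 47.29, d_HOPS = 183.20, d_PAS = 220.66 km.
Circle about each station: (x − 59.1)² + (y + 82.0)² = 47.29²; (x + 78.6)² + (y + 68.2)² = 183.20²; (x + 109.7)² + (y + 121.7)² = 220.66².
Subtracting pairs of circle equations eliminates x²+y² and gives linear equations (the radical axes):
-275.4 x + 27.6 y = -30713.51
-337.6 x − 79.4 y = -29826.32
Solving the 2×2 system: x ≈ 104.6, y ≈ -69.1 km.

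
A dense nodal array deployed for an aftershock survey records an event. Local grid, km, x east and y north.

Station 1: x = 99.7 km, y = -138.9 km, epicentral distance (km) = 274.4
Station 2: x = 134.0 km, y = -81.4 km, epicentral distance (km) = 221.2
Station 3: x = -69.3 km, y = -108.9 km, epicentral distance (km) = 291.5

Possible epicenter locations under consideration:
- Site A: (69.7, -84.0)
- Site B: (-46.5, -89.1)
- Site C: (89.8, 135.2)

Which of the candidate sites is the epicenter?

For each candidate, compare |candidate − station| to the reported distance:
Site A: residuals Station 1 211.8, Station 2 156.8, Station 3 150.3 → max 211.8 km
Site B: residuals Station 1 120.0, Station 2 40.5, Station 3 261.3 → max 261.3 km
Site C: residuals Station 1 0.1, Station 2 0.1, Station 3 0.1 → max 0.1 km
Only Site C has all residuals ≈ 0.

Site C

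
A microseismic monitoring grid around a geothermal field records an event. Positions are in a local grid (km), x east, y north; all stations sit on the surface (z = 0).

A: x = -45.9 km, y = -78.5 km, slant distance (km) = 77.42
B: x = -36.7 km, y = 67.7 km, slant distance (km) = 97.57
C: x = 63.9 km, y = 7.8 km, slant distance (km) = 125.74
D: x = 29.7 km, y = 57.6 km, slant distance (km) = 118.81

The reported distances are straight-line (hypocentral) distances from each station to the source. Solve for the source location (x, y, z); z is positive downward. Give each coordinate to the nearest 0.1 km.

Each station gives a sphere (x−x_i)² + (y−y_i)² + z² = d_i² (stations at z=0).
Subtracting the A sphere from B and C: z² cancels, leaving linear equations in x and y:
18.4 x + 292.4 y = -5864.93
219.6 x + 172.6 y = -13941.70
Solving: x ≈ -50.205, y ≈ -16.899 km (keep extra digits for the depth step; rounded: -50.2, -16.9).
Then from the A sphere: z² = 77.42² − (x + 45.9)² − (y + 78.5)² with x = -50.205, y = -16.899, so z ≈ 46.697 ≈ 46.7 km.

(-50.2, -16.9, 46.7)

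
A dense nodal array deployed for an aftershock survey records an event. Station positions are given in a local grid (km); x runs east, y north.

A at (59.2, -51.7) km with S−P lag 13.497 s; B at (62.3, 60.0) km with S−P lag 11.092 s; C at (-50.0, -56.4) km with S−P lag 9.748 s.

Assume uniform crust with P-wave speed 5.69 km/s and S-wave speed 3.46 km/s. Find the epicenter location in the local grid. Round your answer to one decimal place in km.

Distance from S−P lag: d = Δt · v_P v_S / (v_P − v_S) = Δt · (5.69·3.46)/(5.69−3.46) ≈ 8.8284·Δt.
So d_A = 119.16, d_B = 97.92, d_C = 86.06 km.
Circle about each station: (x − 59.2)² + (y + 51.7)² = 119.16²; (x − 62.3)² + (y − 60.0)² = 97.92²; (x + 50.0)² + (y + 56.4)² = 86.06².
Subtracting the A equation from the B and C equations removes the quadratic terms:
6.2 x + 223.4 y = 5914.54
-218.4 x − 9.4 y = 6296.21
Solving the 2×2 system: x ≈ -30.0, y ≈ 27.3 km.
Check against A (with the unrounded x, y): √((x − 59.2)²+(y + 51.7)²) = 119.16 ≈ 119.16 km. ✓

-30.0 km east, 27.3 km north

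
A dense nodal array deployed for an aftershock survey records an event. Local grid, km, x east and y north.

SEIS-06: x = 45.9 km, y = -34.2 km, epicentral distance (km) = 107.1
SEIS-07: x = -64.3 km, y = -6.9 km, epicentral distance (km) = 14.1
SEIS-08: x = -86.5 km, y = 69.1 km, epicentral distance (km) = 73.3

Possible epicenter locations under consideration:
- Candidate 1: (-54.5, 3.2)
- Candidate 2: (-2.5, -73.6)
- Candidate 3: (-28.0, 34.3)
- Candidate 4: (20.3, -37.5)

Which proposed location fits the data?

For each candidate, compare |candidate − station| to the reported distance:
Candidate 1: residuals SEIS-06 0.0, SEIS-07 0.0, SEIS-08 0.0 → max 0.0 km
Candidate 2: residuals SEIS-06 44.7, SEIS-07 76.8, SEIS-08 92.3 → max 92.3 km
Candidate 3: residuals SEIS-06 6.3, SEIS-07 40.8, SEIS-08 5.2 → max 40.8 km
Candidate 4: residuals SEIS-06 81.3, SEIS-07 75.9, SEIS-08 77.6 → max 81.3 km
Only Candidate 1 has all residuals ≈ 0.

Candidate 1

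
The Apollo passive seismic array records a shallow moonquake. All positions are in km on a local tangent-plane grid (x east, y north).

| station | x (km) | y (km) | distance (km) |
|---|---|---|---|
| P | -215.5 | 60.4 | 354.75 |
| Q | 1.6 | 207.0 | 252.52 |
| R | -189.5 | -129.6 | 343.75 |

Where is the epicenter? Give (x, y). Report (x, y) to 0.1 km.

Circle about each station: (x + 215.5)² + (y − 60.4)² = 354.75²; (x − 1.6)² + (y − 207.0)² = 252.52²; (x + 189.5)² + (y + 129.6)² = 343.75².
Subtracting pairs of circle equations eliminates x²+y² and gives linear equations (the radical axes):
434.2 x + 293.2 y = 54844.36
52.0 x − 380.0 y = 10301.50
Solving the 2×2 system: x ≈ 132.4, y ≈ -9.0 km.

132.4 km east, -9.0 km north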